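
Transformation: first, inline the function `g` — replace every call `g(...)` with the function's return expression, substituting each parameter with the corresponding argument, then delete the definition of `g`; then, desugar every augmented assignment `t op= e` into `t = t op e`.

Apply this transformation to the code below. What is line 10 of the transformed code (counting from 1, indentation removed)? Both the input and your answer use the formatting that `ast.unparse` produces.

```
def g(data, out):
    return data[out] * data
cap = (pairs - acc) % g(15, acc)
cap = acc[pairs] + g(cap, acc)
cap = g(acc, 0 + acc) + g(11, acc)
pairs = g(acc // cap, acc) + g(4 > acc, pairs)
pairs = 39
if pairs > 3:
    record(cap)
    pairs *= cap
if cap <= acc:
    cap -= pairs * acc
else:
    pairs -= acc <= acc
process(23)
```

Transformed code:
cap = (pairs - acc) % (15[acc] * 15)
cap = acc[pairs] + cap[acc] * cap
cap = acc[0 + acc] * acc + 11[acc] * 11
pairs = (acc // cap)[acc] * (acc // cap) + (4 > acc)[pairs] * (4 > acc)
pairs = 39
if pairs > 3:
    record(cap)
    pairs = pairs * cap
if cap <= acc:
    cap = cap - pairs * acc
else:
    pairs = pairs - (acc <= acc)
process(23)

cap = cap - pairs * acc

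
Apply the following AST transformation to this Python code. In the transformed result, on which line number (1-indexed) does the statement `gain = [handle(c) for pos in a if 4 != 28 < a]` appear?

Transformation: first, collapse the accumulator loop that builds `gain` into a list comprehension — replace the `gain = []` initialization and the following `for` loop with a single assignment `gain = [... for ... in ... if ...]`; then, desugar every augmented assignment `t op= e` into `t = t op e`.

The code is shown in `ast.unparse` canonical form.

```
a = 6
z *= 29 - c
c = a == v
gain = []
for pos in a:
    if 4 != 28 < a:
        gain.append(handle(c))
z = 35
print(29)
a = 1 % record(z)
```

Transformed code:
a = 6
z = z * (29 - c)
c = a == v
gain = [handle(c) for pos in a if 4 != 28 < a]
z = 35
print(29)
a = 1 % record(z)

4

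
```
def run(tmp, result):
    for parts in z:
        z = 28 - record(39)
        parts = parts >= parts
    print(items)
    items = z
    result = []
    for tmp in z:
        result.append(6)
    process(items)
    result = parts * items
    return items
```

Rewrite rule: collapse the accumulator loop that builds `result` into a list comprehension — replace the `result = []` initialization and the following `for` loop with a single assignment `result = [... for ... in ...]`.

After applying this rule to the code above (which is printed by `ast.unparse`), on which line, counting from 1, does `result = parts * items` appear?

9

Transformed code:
def run(tmp, result):
    for parts in z:
        z = 28 - record(39)
        parts = parts >= parts
    print(items)
    items = z
    result = [6 for tmp in z]
    process(items)
    result = parts * items
    return items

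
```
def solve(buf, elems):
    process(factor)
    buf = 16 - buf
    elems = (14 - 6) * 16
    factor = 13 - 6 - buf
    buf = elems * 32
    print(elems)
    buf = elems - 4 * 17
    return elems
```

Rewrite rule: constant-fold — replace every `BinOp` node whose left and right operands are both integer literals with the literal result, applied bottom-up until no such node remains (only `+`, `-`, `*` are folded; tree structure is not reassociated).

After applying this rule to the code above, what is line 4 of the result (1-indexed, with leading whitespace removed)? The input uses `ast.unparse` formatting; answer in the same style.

Transformed code:
def solve(buf, elems):
    process(factor)
    buf = 16 - buf
    elems = 128
    factor = 7 - buf
    buf = elems * 32
    print(elems)
    buf = elems - 68
    return elems

elems = 128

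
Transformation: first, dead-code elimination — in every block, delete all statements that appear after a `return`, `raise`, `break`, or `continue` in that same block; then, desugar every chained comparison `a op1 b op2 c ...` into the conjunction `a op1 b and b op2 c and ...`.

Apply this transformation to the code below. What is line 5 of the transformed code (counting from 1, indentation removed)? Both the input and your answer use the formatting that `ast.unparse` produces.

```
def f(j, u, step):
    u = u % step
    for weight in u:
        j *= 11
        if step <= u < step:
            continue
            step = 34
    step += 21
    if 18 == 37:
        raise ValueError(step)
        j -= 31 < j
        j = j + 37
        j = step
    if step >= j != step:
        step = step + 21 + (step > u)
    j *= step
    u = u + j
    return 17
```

if step <= u and u < step:

Transformed code:
def f(j, u, step):
    u = u % step
    for weight in u:
        j *= 11
        if step <= u and u < step:
            continue
    step += 21
    if 18 == 37:
        raise ValueError(step)
    if step >= j and j != step:
        step = step + 21 + (step > u)
    j *= step
    u = u + j
    return 17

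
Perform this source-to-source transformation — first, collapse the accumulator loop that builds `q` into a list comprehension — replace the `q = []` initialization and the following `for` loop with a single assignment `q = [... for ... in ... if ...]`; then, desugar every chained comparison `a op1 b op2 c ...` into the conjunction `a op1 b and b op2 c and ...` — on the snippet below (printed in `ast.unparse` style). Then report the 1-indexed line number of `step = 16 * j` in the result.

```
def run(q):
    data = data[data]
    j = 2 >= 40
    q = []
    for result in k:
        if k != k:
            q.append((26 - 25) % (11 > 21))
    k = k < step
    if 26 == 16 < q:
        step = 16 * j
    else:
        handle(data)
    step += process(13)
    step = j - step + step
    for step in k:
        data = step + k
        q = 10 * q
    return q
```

Transformed code:
def run(q):
    data = data[data]
    j = 2 >= 40
    q = [(26 - 25) % (11 > 21) for result in k if k != k]
    k = k < step
    if 26 == 16 and 16 < q:
        step = 16 * j
    else:
        handle(data)
    step += process(13)
    step = j - step + step
    for step in k:
        data = step + k
        q = 10 * q
    return q

7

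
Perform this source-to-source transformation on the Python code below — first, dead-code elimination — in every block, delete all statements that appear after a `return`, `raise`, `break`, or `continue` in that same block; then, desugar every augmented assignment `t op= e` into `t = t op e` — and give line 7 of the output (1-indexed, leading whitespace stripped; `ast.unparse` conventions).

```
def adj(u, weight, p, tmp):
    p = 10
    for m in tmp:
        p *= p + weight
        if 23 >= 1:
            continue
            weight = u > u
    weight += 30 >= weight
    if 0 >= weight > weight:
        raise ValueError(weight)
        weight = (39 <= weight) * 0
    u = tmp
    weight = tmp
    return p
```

weight = weight + (30 >= weight)

Transformed code:
def adj(u, weight, p, tmp):
    p = 10
    for m in tmp:
        p = p * (p + weight)
        if 23 >= 1:
            continue
    weight = weight + (30 >= weight)
    if 0 >= weight > weight:
        raise ValueError(weight)
    u = tmp
    weight = tmp
    return p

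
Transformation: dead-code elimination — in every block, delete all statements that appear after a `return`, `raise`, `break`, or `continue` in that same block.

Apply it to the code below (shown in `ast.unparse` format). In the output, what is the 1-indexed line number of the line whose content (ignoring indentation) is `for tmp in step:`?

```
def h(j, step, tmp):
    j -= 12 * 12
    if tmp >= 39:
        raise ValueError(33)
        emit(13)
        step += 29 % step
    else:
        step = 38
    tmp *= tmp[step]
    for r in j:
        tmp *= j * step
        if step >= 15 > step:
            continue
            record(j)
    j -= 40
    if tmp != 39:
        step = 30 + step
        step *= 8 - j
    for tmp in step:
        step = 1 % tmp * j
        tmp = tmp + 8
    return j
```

Transformed code:
def h(j, step, tmp):
    j -= 12 * 12
    if tmp >= 39:
        raise ValueError(33)
    else:
        step = 38
    tmp *= tmp[step]
    for r in j:
        tmp *= j * step
        if step >= 15 > step:
            continue
    j -= 40
    if tmp != 39:
        step = 30 + step
        step *= 8 - j
    for tmp in step:
        step = 1 % tmp * j
        tmp = tmp + 8
    return j

16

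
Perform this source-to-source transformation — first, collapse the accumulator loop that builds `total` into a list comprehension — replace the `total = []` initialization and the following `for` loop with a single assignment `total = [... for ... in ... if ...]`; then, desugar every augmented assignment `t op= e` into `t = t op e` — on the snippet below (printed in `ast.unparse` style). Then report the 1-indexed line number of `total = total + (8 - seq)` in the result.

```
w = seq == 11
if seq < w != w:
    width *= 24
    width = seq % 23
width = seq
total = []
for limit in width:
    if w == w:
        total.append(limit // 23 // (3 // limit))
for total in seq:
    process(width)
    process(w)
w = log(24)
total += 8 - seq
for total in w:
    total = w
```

11

Transformed code:
w = seq == 11
if seq < w != w:
    width = width * 24
    width = seq % 23
width = seq
total = [limit // 23 // (3 // limit) for limit in width if w == w]
for total in seq:
    process(width)
    process(w)
w = log(24)
total = total + (8 - seq)
for total in w:
    total = w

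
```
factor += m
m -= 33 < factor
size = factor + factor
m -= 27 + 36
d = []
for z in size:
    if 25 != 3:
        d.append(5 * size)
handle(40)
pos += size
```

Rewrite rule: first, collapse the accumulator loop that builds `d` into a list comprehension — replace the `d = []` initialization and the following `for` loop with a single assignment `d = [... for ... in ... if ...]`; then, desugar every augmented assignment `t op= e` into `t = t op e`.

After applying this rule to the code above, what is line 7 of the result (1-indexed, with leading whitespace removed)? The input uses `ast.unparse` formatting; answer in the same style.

pos = pos + size

Transformed code:
factor = factor + m
m = m - (33 < factor)
size = factor + factor
m = m - (27 + 36)
d = [5 * size for z in size if 25 != 3]
handle(40)
pos = pos + size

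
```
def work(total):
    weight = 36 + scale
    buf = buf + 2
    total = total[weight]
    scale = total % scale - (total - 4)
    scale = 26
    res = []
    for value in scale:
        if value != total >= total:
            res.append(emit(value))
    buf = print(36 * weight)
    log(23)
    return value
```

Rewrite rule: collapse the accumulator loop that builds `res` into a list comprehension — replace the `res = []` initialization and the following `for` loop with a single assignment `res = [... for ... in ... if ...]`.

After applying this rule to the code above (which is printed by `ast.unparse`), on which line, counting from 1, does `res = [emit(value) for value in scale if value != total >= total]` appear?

Transformed code:
def work(total):
    weight = 36 + scale
    buf = buf + 2
    total = total[weight]
    scale = total % scale - (total - 4)
    scale = 26
    res = [emit(value) for value in scale if value != total >= total]
    buf = print(36 * weight)
    log(23)
    return value

7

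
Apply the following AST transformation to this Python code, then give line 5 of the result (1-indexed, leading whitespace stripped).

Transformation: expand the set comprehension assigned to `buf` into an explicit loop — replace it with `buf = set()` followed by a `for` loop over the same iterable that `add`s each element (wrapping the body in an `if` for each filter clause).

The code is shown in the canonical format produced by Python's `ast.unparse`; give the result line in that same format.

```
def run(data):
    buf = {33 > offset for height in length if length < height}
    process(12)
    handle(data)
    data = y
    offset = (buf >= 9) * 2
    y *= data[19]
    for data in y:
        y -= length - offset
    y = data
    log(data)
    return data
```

buf.add(33 > offset)

Transformed code:
def run(data):
    buf = set()
    for height in length:
        if length < height:
            buf.add(33 > offset)
    process(12)
    handle(data)
    data = y
    offset = (buf >= 9) * 2
    y *= data[19]
    for data in y:
        y -= length - offset
    y = data
    log(data)
    return data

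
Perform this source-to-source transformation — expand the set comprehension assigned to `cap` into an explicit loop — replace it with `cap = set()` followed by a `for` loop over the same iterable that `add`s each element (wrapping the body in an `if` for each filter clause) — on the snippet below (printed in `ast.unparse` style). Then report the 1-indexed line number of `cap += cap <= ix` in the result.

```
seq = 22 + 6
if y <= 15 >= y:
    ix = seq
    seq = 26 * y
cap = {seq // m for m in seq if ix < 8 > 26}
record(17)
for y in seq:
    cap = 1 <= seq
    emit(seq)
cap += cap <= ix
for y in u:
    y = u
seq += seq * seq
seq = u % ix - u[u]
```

Transformed code:
seq = 22 + 6
if y <= 15 >= y:
    ix = seq
    seq = 26 * y
cap = set()
for m in seq:
    if ix < 8 > 26:
        cap.add(seq // m)
record(17)
for y in seq:
    cap = 1 <= seq
    emit(seq)
cap += cap <= ix
for y in u:
    y = u
seq += seq * seq
seq = u % ix - u[u]

13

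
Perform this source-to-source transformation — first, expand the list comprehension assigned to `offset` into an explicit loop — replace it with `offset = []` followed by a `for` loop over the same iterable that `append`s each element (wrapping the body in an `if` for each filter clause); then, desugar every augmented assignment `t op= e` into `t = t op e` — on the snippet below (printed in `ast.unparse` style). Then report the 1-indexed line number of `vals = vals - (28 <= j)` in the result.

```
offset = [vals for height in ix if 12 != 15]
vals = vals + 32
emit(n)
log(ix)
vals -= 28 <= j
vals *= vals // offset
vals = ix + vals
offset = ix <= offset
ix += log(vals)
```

Transformed code:
offset = []
for height in ix:
    if 12 != 15:
        offset.append(vals)
vals = vals + 32
emit(n)
log(ix)
vals = vals - (28 <= j)
vals = vals * (vals // offset)
vals = ix + vals
offset = ix <= offset
ix = ix + log(vals)

8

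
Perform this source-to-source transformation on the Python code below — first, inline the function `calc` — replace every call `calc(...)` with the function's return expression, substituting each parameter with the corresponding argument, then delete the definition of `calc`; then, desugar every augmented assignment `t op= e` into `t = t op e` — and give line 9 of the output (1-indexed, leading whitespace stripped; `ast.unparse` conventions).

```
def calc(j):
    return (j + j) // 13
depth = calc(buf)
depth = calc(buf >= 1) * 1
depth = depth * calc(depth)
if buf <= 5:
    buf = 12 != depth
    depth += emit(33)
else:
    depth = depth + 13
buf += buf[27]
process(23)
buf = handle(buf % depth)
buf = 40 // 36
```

buf = buf + buf[27]

Transformed code:
depth = (buf + buf) // 13
depth = ((buf >= 1) + (buf >= 1)) // 13 * 1
depth = depth * ((depth + depth) // 13)
if buf <= 5:
    buf = 12 != depth
    depth = depth + emit(33)
else:
    depth = depth + 13
buf = buf + buf[27]
process(23)
buf = handle(buf % depth)
buf = 40 // 36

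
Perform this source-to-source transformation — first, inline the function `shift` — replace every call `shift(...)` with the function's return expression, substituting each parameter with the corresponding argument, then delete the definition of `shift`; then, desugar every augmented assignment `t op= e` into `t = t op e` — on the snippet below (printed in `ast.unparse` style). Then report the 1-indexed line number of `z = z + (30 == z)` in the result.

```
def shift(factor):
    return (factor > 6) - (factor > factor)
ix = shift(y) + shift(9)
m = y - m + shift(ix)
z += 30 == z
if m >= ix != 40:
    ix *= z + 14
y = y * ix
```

Transformed code:
ix = (y > 6) - (y > y) + ((9 > 6) - (9 > 9))
m = y - m + ((ix > 6) - (ix > ix))
z = z + (30 == z)
if m >= ix != 40:
    ix = ix * (z + 14)
y = y * ix

3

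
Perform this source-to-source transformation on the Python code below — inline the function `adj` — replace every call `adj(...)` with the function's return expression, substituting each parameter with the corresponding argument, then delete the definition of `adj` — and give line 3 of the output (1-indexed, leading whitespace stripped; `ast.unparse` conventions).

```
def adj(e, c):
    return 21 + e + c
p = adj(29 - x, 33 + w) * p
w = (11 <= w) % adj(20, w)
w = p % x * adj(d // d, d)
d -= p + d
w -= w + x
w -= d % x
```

Transformed code:
p = (21 + (29 - x) + (33 + w)) * p
w = (11 <= w) % (21 + 20 + w)
w = p % x * (21 + d // d + d)
d -= p + d
w -= w + x
w -= d % x

w = p % x * (21 + d // d + d)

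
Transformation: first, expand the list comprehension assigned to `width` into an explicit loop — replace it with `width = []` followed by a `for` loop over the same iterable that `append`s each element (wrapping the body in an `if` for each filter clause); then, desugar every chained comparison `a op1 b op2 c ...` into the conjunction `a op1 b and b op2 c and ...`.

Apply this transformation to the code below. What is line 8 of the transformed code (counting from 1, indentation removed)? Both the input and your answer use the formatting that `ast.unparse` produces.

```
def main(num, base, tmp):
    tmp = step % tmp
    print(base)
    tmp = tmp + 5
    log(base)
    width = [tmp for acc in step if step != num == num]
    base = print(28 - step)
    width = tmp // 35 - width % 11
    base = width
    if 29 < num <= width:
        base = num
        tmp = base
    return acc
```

Transformed code:
def main(num, base, tmp):
    tmp = step % tmp
    print(base)
    tmp = tmp + 5
    log(base)
    width = []
    for acc in step:
        if step != num and num == num:
            width.append(tmp)
    base = print(28 - step)
    width = tmp // 35 - width % 11
    base = width
    if 29 < num and num <= width:
        base = num
        tmp = base
    return acc

if step != num and num == num:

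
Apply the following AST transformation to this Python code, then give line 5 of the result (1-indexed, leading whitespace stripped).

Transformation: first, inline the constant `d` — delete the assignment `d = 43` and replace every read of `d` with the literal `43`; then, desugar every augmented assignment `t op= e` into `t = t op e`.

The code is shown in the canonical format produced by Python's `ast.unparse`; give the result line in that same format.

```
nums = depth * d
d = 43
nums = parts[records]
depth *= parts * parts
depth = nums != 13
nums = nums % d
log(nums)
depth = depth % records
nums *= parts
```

nums = nums % 43

Transformed code:
nums = depth * 43
nums = parts[records]
depth = depth * (parts * parts)
depth = nums != 13
nums = nums % 43
log(nums)
depth = depth % records
nums = nums * parts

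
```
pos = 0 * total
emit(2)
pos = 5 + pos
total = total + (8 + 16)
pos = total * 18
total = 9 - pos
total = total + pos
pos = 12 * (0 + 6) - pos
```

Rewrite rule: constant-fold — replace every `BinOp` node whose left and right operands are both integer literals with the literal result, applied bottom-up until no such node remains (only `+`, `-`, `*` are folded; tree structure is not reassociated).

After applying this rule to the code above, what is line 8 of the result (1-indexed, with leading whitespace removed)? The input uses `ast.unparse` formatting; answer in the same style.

Transformed code:
pos = 0 * total
emit(2)
pos = 5 + pos
total = total + 24
pos = total * 18
total = 9 - pos
total = total + pos
pos = 72 - pos

pos = 72 - pos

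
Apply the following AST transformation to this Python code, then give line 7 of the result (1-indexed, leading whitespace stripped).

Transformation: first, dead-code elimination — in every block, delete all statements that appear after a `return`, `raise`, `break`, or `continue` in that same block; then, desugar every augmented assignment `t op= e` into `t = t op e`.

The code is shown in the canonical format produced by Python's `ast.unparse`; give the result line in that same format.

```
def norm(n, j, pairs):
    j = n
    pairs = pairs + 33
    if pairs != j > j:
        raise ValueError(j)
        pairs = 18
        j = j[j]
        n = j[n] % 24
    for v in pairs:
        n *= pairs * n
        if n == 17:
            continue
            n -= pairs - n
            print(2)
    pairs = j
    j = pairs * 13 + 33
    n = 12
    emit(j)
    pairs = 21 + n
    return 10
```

n = n * (pairs * n)

Transformed code:
def norm(n, j, pairs):
    j = n
    pairs = pairs + 33
    if pairs != j > j:
        raise ValueError(j)
    for v in pairs:
        n = n * (pairs * n)
        if n == 17:
            continue
    pairs = j
    j = pairs * 13 + 33
    n = 12
    emit(j)
    pairs = 21 + n
    return 10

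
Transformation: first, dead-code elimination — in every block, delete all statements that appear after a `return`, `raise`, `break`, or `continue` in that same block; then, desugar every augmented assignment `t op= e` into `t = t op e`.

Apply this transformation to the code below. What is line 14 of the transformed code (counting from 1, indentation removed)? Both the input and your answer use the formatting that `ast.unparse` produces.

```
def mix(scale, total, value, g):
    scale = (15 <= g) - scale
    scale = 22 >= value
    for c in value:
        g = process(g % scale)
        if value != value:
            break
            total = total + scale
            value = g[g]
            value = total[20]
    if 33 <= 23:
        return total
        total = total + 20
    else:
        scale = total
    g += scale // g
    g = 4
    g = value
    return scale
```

Transformed code:
def mix(scale, total, value, g):
    scale = (15 <= g) - scale
    scale = 22 >= value
    for c in value:
        g = process(g % scale)
        if value != value:
            break
    if 33 <= 23:
        return total
    else:
        scale = total
    g = g + scale // g
    g = 4
    g = value
    return scale

g = value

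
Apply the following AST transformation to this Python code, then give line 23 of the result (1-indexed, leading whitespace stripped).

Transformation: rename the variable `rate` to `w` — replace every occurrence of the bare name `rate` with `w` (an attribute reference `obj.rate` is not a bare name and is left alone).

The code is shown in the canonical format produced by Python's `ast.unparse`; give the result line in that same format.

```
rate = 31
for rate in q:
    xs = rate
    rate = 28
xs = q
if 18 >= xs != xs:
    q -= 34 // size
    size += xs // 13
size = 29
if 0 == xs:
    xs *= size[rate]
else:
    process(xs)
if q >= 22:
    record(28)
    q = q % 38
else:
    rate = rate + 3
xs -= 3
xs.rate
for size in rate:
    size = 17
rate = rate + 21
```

Transformed code:
w = 31
for w in q:
    xs = w
    w = 28
xs = q
if 18 >= xs != xs:
    q -= 34 // size
    size += xs // 13
size = 29
if 0 == xs:
    xs *= size[w]
else:
    process(xs)
if q >= 22:
    record(28)
    q = q % 38
else:
    w = w + 3
xs -= 3
xs.rate
for size in w:
    size = 17
w = w + 21

w = w + 21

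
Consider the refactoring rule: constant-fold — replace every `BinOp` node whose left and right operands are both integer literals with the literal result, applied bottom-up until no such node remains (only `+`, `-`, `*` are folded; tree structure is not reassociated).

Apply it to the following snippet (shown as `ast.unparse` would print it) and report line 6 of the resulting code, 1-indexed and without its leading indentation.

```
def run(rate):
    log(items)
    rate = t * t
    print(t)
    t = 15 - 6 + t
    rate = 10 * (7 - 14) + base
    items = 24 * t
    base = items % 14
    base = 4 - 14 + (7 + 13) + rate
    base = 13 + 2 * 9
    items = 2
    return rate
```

Transformed code:
def run(rate):
    log(items)
    rate = t * t
    print(t)
    t = 9 + t
    rate = -70 + base
    items = 24 * t
    base = items % 14
    base = 10 + rate
    base = 31
    items = 2
    return rate

rate = -70 + base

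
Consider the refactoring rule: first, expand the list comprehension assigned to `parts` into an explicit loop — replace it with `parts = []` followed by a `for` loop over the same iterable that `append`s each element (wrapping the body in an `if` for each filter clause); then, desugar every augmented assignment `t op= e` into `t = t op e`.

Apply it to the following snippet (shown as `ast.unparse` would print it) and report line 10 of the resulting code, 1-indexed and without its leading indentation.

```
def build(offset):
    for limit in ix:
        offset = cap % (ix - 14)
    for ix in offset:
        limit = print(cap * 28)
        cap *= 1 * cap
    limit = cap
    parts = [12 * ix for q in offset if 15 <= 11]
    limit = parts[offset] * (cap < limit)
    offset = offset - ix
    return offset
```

if 15 <= 11:

Transformed code:
def build(offset):
    for limit in ix:
        offset = cap % (ix - 14)
    for ix in offset:
        limit = print(cap * 28)
        cap = cap * (1 * cap)
    limit = cap
    parts = []
    for q in offset:
        if 15 <= 11:
            parts.append(12 * ix)
    limit = parts[offset] * (cap < limit)
    offset = offset - ix
    return offset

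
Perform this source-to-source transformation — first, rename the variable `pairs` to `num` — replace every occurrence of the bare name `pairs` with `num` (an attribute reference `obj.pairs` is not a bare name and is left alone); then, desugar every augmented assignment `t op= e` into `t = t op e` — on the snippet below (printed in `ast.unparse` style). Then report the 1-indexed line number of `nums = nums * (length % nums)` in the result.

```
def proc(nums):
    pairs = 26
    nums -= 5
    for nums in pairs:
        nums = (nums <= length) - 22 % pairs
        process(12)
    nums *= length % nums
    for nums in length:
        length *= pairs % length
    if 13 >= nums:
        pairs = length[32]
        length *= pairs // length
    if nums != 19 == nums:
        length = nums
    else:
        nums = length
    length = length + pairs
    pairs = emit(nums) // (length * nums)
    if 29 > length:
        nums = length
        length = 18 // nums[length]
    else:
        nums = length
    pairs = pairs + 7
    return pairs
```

Transformed code:
def proc(nums):
    num = 26
    nums = nums - 5
    for nums in num:
        nums = (nums <= length) - 22 % num
        process(12)
    nums = nums * (length % nums)
    for nums in length:
        length = length * (num % length)
    if 13 >= nums:
        num = length[32]
        length = length * (num // length)
    if nums != 19 == nums:
        length = nums
    else:
        nums = length
    length = length + num
    num = emit(nums) // (length * nums)
    if 29 > length:
        nums = length
        length = 18 // nums[length]
    else:
        nums = length
    num = num + 7
    return num

7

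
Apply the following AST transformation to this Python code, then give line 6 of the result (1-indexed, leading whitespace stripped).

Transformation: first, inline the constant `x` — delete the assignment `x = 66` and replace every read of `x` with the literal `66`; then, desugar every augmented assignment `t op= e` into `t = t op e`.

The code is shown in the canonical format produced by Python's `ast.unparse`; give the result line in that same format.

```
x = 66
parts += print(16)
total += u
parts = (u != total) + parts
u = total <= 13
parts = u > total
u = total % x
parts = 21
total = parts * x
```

Transformed code:
parts = parts + print(16)
total = total + u
parts = (u != total) + parts
u = total <= 13
parts = u > total
u = total % 66
parts = 21
total = parts * 66

u = total % 66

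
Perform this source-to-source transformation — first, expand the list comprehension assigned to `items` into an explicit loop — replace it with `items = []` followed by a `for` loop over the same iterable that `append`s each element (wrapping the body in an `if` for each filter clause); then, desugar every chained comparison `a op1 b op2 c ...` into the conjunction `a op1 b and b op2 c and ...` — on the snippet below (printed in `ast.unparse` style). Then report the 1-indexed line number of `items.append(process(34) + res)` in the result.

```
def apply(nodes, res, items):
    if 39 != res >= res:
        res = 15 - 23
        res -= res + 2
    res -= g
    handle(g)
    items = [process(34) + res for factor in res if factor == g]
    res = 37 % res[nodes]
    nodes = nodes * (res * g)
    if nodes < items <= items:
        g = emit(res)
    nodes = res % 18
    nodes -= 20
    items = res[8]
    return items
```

Transformed code:
def apply(nodes, res, items):
    if 39 != res and res >= res:
        res = 15 - 23
        res -= res + 2
    res -= g
    handle(g)
    items = []
    for factor in res:
        if factor == g:
            items.append(process(34) + res)
    res = 37 % res[nodes]
    nodes = nodes * (res * g)
    if nodes < items and items <= items:
        g = emit(res)
    nodes = res % 18
    nodes -= 20
    items = res[8]
    return items

10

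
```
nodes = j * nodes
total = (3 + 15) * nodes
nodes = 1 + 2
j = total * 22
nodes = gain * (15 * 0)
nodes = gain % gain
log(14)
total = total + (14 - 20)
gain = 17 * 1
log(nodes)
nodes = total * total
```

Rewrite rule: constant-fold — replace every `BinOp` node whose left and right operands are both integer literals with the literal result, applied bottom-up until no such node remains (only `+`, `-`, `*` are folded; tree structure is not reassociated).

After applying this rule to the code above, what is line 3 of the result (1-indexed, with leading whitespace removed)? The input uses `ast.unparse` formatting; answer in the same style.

nodes = 3

Transformed code:
nodes = j * nodes
total = 18 * nodes
nodes = 3
j = total * 22
nodes = gain * 0
nodes = gain % gain
log(14)
total = total + -6
gain = 17
log(nodes)
nodes = total * total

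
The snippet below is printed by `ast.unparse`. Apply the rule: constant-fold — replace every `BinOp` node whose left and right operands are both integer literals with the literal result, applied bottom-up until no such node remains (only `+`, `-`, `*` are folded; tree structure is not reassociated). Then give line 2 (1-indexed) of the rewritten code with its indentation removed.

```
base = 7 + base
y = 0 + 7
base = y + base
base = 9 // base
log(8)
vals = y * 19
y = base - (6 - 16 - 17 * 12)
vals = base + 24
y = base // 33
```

Transformed code:
base = 7 + base
y = 7
base = y + base
base = 9 // base
log(8)
vals = y * 19
y = base - -214
vals = base + 24
y = base // 33

y = 7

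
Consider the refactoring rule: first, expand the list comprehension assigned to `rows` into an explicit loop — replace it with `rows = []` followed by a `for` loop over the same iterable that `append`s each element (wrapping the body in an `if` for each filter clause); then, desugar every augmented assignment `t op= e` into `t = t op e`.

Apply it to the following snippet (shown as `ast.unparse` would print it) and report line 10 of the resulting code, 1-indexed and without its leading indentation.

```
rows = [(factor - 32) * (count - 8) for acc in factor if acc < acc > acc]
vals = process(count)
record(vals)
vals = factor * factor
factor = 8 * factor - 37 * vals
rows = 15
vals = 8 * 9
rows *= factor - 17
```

Transformed code:
rows = []
for acc in factor:
    if acc < acc > acc:
        rows.append((factor - 32) * (count - 8))
vals = process(count)
record(vals)
vals = factor * factor
factor = 8 * factor - 37 * vals
rows = 15
vals = 8 * 9
rows = rows * (factor - 17)

vals = 8 * 9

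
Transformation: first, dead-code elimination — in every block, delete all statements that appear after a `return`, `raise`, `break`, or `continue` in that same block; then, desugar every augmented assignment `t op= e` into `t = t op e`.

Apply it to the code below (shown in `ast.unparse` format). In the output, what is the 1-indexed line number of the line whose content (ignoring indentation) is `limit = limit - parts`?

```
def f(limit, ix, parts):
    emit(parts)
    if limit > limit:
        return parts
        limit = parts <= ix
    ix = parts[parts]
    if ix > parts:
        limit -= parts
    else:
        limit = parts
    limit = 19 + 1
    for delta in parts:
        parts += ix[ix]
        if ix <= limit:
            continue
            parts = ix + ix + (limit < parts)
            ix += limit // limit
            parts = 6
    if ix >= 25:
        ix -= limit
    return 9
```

Transformed code:
def f(limit, ix, parts):
    emit(parts)
    if limit > limit:
        return parts
    ix = parts[parts]
    if ix > parts:
        limit = limit - parts
    else:
        limit = parts
    limit = 19 + 1
    for delta in parts:
        parts = parts + ix[ix]
        if ix <= limit:
            continue
    if ix >= 25:
        ix = ix - limit
    return 9

7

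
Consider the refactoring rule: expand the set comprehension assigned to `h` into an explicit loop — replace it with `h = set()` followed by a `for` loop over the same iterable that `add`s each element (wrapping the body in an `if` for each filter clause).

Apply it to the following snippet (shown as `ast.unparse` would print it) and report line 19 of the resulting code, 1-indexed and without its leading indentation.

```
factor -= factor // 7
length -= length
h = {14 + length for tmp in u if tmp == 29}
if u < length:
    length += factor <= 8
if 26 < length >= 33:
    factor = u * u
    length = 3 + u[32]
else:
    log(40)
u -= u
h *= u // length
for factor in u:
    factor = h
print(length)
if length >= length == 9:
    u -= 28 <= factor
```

if length >= length == 9:

Transformed code:
factor -= factor // 7
length -= length
h = set()
for tmp in u:
    if tmp == 29:
        h.add(14 + length)
if u < length:
    length += factor <= 8
if 26 < length >= 33:
    factor = u * u
    length = 3 + u[32]
else:
    log(40)
u -= u
h *= u // length
for factor in u:
    factor = h
print(length)
if length >= length == 9:
    u -= 28 <= factor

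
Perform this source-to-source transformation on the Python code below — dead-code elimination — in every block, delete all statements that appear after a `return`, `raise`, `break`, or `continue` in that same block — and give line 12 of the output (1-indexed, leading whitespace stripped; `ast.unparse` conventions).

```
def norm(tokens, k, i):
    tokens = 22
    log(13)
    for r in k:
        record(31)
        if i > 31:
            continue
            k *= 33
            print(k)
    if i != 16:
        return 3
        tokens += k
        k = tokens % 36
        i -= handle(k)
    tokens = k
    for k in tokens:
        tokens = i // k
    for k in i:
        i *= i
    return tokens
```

tokens = i // k

Transformed code:
def norm(tokens, k, i):
    tokens = 22
    log(13)
    for r in k:
        record(31)
        if i > 31:
            continue
    if i != 16:
        return 3
    tokens = k
    for k in tokens:
        tokens = i // k
    for k in i:
        i *= i
    return tokens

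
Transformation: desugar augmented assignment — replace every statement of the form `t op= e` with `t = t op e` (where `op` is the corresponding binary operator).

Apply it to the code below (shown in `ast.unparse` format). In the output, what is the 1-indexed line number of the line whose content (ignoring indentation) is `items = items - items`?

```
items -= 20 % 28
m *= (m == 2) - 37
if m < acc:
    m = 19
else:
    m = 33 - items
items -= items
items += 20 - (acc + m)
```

Transformed code:
items = items - 20 % 28
m = m * ((m == 2) - 37)
if m < acc:
    m = 19
else:
    m = 33 - items
items = items - items
items = items + (20 - (acc + m))

7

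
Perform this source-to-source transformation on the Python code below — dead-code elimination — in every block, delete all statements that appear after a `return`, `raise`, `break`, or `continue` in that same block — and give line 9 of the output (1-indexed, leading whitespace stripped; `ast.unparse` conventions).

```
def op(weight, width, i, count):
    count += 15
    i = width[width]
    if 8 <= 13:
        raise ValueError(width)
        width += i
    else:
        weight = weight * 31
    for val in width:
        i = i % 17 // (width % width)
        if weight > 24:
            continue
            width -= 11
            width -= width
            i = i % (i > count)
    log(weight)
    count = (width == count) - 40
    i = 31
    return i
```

Transformed code:
def op(weight, width, i, count):
    count += 15
    i = width[width]
    if 8 <= 13:
        raise ValueError(width)
    else:
        weight = weight * 31
    for val in width:
        i = i % 17 // (width % width)
        if weight > 24:
            continue
    log(weight)
    count = (width == count) - 40
    i = 31
    return i

i = i % 17 // (width % width)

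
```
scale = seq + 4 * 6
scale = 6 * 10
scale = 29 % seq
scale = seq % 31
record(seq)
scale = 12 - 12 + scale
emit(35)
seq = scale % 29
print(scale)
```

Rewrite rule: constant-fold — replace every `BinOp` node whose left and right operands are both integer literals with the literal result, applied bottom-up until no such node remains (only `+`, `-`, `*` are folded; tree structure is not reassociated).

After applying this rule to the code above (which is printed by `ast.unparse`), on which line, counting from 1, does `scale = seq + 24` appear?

1

Transformed code:
scale = seq + 24
scale = 60
scale = 29 % seq
scale = seq % 31
record(seq)
scale = 0 + scale
emit(35)
seq = scale % 29
print(scale)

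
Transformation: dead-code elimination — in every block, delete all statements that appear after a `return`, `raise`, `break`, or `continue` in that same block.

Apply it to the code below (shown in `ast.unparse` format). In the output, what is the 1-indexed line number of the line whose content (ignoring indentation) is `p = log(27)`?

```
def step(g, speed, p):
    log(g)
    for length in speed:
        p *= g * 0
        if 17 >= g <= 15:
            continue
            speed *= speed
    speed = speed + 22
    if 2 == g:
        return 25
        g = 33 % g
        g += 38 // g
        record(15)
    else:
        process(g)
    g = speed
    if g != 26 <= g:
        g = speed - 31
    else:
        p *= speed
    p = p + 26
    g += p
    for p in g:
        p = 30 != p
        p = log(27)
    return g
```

Transformed code:
def step(g, speed, p):
    log(g)
    for length in speed:
        p *= g * 0
        if 17 >= g <= 15:
            continue
    speed = speed + 22
    if 2 == g:
        return 25
    else:
        process(g)
    g = speed
    if g != 26 <= g:
        g = speed - 31
    else:
        p *= speed
    p = p + 26
    g += p
    for p in g:
        p = 30 != p
        p = log(27)
    return g

21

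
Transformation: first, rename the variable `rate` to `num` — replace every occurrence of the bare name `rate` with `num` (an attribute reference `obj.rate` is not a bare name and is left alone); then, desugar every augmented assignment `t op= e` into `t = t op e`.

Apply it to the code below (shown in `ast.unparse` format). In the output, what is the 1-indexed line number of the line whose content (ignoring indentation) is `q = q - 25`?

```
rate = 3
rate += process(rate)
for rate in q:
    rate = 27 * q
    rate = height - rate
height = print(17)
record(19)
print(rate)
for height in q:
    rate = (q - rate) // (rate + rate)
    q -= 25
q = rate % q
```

Transformed code:
num = 3
num = num + process(num)
for num in q:
    num = 27 * q
    num = height - num
height = print(17)
record(19)
print(num)
for height in q:
    num = (q - num) // (num + num)
    q = q - 25
q = num % q

11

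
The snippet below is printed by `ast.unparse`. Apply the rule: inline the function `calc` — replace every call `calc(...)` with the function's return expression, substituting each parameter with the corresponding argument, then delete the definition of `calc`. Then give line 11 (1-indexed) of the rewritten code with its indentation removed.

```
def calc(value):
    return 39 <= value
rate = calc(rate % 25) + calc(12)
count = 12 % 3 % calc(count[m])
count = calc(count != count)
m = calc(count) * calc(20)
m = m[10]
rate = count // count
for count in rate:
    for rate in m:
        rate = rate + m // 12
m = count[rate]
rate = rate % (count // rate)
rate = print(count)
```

rate = rate % (count // rate)

Transformed code:
rate = (39 <= rate % 25) + (39 <= 12)
count = 12 % 3 % (39 <= count[m])
count = 39 <= (count != count)
m = (39 <= count) * (39 <= 20)
m = m[10]
rate = count // count
for count in rate:
    for rate in m:
        rate = rate + m // 12
m = count[rate]
rate = rate % (count // rate)
rate = print(count)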